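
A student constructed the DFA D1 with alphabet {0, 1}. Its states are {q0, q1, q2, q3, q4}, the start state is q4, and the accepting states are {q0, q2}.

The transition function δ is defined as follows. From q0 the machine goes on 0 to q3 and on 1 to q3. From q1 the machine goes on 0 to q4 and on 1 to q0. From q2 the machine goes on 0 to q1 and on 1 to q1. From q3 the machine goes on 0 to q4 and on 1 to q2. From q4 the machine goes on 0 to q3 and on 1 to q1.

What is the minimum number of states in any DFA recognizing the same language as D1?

3

Every state is reachable, so we keep all 5.
Initial partition by acceptance: {q0,q2} | {q1,q3,q4}.
Split {q1,q3,q4} by δ(·,1) → {q1,q3} and {q4}.
No further refinement is possible. Final partition (3 blocks): {q0,q2} | {q1,q3} | {q4}.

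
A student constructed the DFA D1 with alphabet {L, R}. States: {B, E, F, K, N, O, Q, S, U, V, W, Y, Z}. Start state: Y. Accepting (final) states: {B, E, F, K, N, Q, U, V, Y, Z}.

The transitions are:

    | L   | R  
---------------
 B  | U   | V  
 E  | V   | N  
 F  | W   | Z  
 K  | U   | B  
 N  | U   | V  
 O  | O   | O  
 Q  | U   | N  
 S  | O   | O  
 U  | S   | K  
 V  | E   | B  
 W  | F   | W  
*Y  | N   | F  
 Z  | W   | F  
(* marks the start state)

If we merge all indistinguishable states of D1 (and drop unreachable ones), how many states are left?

8

States {Q} cannot be reached from the start state, so discard them.
P0 = {B,E,F,K,N,U,V,Y,Z} | {O,S,W}.
On input L, block {B,E,F,K,N,U,V,Y,Z} splits into {B,E,K,N,V,Y} and {F,U,Z}.
Refine {B,E,K,N,V,Y} on symbol L: members go to different blocks, giving {B,K,N} and {E,V,Y}.
Refine {B,K,N} on symbol R: members go to different blocks, giving {B,N} and {K}.
On input L, block {O,S,W} splits into {O,S} and {W}.
Split {F,U,Z} by δ(·,L) → {F,Z} and {U}.
On input L, block {E,V,Y} splits into {E,V} and {Y}.
The partition is now stable with 8 blocks: {B,N} | {O,S} | {F,Z} | {E,V} | {K} | {W} | {U} | {Y}.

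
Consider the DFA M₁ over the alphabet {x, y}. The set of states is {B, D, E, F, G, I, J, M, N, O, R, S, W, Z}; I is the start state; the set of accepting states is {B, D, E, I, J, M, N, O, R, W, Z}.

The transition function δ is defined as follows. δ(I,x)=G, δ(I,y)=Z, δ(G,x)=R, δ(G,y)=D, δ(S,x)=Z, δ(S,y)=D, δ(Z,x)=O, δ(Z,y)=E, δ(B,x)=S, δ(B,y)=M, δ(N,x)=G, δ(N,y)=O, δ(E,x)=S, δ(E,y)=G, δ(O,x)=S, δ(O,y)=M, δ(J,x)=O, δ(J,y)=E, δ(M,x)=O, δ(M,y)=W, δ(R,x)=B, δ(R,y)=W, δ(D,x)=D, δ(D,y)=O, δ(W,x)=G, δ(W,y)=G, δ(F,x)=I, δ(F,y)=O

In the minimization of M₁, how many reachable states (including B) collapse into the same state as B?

States {F,J,N} cannot be reached from the start state, so discard them.
Start with accepting vs non-accepting: {B,D,E,I,M,O,R,W,Z} | {G,S}.
On input x, block {B,D,E,I,M,O,R,W,Z} splits into {B,E,I,O,W} and {D,M,R,Z}.
Refine {B,E,I,O,W} on symbol y: members go to different blocks, giving {B,I,O} and {E,W}.
Refine {D,M,R,Z} on symbol x: members go to different blocks, giving {M,R,Z} and {D}.
No further refinement is possible. Final partition (5 blocks): {B,I,O} | {G,S} | {M,R,Z} | {E,W} | {D}.
The equivalence class containing B is {B,I,O}, of size 3.

3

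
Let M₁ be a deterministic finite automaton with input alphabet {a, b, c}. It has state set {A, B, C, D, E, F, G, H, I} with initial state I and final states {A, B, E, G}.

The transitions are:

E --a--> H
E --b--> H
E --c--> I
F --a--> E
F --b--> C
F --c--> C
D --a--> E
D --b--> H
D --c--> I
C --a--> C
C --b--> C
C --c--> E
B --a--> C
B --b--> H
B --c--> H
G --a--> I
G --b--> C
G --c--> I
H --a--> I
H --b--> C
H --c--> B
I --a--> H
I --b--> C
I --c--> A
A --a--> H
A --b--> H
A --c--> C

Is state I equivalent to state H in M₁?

States {D,F,G} cannot be reached from the start state, so discard them.
Initial partition by acceptance: {A,B,E} | {C,H,I}.
No further refinement is possible. Final partition (2 blocks): {A,B,E} | {C,H,I}.
I and H lie in the same block of the stable partition, so they are equivalent — no string distinguishes them.

Yes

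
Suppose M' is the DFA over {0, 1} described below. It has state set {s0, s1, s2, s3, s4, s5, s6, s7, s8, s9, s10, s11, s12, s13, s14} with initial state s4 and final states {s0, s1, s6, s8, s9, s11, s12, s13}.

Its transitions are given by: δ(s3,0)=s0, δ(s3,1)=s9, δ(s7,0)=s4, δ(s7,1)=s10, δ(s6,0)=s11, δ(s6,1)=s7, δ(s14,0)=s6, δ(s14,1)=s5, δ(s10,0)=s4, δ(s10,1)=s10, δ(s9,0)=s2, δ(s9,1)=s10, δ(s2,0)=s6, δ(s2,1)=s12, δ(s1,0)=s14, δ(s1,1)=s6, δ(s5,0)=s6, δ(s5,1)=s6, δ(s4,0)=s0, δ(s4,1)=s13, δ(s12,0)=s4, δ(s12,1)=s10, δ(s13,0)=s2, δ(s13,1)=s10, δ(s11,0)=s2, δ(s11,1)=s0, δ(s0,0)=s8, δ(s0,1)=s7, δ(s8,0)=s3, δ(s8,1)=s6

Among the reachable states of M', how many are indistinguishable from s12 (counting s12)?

3

States {s1,s5,s14} cannot be reached from the start state, so discard them.
Start with accepting vs non-accepting: {s0,s6,s8,s9,s11,s12,s13} | {s2,s3,s4,s7,s10}.
Split {s0,s6,s8,s9,s11,s12,s13} by δ(·,0) → {s8,s9,s11,s12,s13} and {s0,s6}.
Split {s8,s9,s11,s12,s13} by δ(·,1) → {s9,s12,s13} and {s8,s11}.
Refine {s2,s3,s4,s7,s10} on symbol 0: members go to different blocks, giving {s2,s3,s4} and {s7,s10}.
No further refinement is possible. Final partition (5 blocks): {s9,s12,s13} | {s2,s3,s4} | {s0,s6} | {s8,s11} | {s7,s10}.
State s12 belongs to the block {s9,s12,s13}, which has 3 states.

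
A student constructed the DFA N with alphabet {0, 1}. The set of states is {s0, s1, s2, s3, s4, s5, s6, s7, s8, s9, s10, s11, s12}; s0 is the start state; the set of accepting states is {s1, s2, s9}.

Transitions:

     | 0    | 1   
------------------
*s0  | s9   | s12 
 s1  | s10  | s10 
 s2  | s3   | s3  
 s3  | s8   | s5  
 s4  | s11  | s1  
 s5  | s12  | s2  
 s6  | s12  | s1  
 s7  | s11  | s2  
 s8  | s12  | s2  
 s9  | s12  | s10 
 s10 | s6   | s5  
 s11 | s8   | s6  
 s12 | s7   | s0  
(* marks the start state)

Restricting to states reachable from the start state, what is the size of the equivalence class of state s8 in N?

First remove the unreachable states {s4}; 12 states remain.
Initial partition by acceptance: {s1,s2,s9} | {s0,s3,s5,s6,s7,s8,s10,s11,s12}.
On input 0, block {s0,s3,s5,s6,s7,s8,s10,s11,s12} splits into {s3,s5,s6,s7,s8,s10,s11,s12} and {s0}.
On input 1, block {s3,s5,s6,s7,s8,s10,s11,s12} splits into {s5,s6,s7,s8} and {s3,s10,s11} and {s12}.
On input 0, block {s1,s2,s9} splits into {s1,s2} and {s9}.
On input 0, block {s5,s6,s7,s8} splits into {s5,s6,s8} and {s7}.
Stable partition: {s1,s2} | {s5,s6,s8} | {s0} | {s3,s10,s11} | {s12} | {s9} | {s7} — 7 equivalence classes.
The equivalence class containing s8 is {s5,s6,s8}, of size 3.

3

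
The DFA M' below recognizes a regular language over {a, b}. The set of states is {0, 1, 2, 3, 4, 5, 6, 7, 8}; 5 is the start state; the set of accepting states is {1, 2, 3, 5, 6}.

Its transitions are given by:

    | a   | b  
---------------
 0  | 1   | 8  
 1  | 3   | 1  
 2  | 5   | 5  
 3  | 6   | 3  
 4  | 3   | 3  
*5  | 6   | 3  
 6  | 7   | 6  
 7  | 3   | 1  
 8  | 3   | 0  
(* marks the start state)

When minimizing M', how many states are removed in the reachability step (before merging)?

Starting at 5 and following transitions, the reachable set is {1, 3, 5, 6, 7}. That leaves 0, 2, 4, 8 unreachable — 4 in total.

4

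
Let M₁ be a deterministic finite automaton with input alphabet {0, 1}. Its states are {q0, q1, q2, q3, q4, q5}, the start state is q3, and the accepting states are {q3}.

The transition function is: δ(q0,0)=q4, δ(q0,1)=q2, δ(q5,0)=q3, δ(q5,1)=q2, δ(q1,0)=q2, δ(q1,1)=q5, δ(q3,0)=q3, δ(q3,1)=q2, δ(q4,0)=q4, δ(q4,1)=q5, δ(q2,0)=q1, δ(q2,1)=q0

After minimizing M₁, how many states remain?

All states are reachable from the start state.
Start with accepting vs non-accepting: {q3} | {q0,q1,q2,q4,q5}.
Refine {q0,q1,q2,q4,q5} on symbol 0: members go to different blocks, giving {q0,q1,q2,q4} and {q5}.
On input 1, block {q0,q1,q2,q4} splits into {q0,q2} and {q1,q4}.
Split {q1,q4} by δ(·,0) → {q1} and {q4}.
On input 0, block {q0,q2} splits into {q0} and {q2}.
No further refinement is possible. Final partition (6 blocks): {q3} | {q0} | {q5} | {q1} | {q4} | {q2}.

6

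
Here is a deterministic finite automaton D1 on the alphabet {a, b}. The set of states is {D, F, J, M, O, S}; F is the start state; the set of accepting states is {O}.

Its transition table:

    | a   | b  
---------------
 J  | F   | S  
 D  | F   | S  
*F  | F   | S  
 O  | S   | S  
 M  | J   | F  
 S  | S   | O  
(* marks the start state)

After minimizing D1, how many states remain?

3

States {D,J,M} cannot be reached from the start state, so discard them.
P0 = {O} | {F,S}.
Split {F,S} by δ(·,b) → {S} and {F}.
Stable partition: {O} | {S} | {F} — 3 equivalence classes.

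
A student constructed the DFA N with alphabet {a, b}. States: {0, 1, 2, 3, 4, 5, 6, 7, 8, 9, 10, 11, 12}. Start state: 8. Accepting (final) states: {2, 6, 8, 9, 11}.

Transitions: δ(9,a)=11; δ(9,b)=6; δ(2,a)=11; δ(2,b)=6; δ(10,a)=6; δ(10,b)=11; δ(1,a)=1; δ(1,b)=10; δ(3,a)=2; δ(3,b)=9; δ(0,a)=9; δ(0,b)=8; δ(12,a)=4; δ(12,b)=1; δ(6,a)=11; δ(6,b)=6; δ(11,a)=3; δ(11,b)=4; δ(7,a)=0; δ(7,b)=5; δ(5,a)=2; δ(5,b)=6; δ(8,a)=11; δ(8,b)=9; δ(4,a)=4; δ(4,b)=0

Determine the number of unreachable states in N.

5

Starting at 8 and following transitions, the reachable set is {0, 2, 3, 4, 6, 8, 9, 11}. That leaves 1, 5, 7, 10, 12 unreachable — 5 in total.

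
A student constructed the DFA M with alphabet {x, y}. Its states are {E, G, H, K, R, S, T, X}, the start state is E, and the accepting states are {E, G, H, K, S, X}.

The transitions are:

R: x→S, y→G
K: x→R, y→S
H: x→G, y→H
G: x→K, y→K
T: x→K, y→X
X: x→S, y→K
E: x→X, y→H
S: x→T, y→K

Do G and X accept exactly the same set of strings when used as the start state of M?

Every state is reachable, so we keep all 8.
P0 = {E,G,H,K,S,X} | {R,T}.
On input x, block {E,G,H,K,S,X} splits into {E,G,H,X} and {K,S}.
On input x, block {E,G,H,X} splits into {G,X} and {E,H}.
No further refinement is possible. Final partition (4 blocks): {G,X} | {R,T} | {K,S} | {E,H}.
G and X lie in the same block of the stable partition, so they are equivalent — no string distinguishes them.

Yes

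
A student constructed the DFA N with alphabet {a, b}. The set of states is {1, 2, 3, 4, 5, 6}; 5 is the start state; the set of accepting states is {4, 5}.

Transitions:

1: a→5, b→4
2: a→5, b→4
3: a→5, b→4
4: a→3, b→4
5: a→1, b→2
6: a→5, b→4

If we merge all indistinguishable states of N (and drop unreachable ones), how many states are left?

3

Reachable states from the start: {1,2,3,4,5}. Unreachable: {6} — drop them.
Start with accepting vs non-accepting: {4,5} | {1,2,3}.
Split {4,5} by δ(·,b) → {4} and {5}.
No further refinement is possible. Final partition (3 blocks): {4} | {1,2,3} | {5}.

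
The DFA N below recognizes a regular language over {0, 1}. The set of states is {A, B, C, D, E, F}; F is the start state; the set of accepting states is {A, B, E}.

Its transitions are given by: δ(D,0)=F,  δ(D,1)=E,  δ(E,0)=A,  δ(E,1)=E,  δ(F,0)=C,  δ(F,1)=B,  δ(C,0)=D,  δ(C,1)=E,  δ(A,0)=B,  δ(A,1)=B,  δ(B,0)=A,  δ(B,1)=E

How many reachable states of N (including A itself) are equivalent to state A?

3

Start with accepting vs non-accepting: {A,B,E} | {C,D,F}.
Stable partition: {A,B,E} | {C,D,F} — 2 equivalence classes.
The equivalence class containing A is {A,B,E}, of size 3.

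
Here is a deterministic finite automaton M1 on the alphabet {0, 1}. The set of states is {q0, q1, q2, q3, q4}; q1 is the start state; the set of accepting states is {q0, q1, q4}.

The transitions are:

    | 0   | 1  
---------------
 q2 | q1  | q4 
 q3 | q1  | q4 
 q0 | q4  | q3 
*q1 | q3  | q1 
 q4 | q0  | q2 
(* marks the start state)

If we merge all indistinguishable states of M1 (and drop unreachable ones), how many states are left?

All states are reachable from the start state.
Initial partition by acceptance: {q0,q1,q4} | {q2,q3}.
Refine {q0,q1,q4} on symbol 0: members go to different blocks, giving {q0,q4} and {q1}.
Stable partition: {q0,q4} | {q2,q3} | {q1} — 3 equivalence classes.

3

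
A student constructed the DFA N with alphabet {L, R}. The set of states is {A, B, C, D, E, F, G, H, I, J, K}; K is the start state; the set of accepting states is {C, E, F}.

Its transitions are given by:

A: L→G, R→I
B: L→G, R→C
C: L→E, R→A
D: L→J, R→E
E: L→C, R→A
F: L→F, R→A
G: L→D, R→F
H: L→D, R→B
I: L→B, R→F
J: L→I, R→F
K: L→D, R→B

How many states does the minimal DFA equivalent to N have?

First remove the unreachable states {H}; 10 states remain.
P0 = {C,E,F} | {A,B,D,G,I,J,K}.
On input R, block {A,B,D,G,I,J,K} splits into {B,D,G,I,J} and {A,K}.
The partition is now stable with 3 blocks: {C,E,F} | {B,D,G,I,J} | {A,K}.

3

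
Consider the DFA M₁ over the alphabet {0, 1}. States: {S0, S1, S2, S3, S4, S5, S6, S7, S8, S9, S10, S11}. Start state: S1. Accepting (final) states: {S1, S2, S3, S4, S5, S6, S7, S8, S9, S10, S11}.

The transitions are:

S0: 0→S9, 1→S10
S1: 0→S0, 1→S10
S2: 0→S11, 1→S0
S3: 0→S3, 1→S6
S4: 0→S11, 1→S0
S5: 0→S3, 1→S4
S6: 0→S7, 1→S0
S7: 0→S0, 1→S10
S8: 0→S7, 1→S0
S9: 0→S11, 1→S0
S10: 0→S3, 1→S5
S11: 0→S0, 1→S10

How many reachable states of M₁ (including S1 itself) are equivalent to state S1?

3

First remove the unreachable states {S2,S8}; 10 states remain.
Initial partition by acceptance: {S1,S3,S4,S5,S6,S7,S9,S10,S11} | {S0}.
On input 0, block {S1,S3,S4,S5,S6,S7,S9,S10,S11} splits into {S3,S4,S5,S6,S9,S10} and {S1,S7,S11}.
Split {S3,S4,S5,S6,S9,S10} by δ(·,0) → {S3,S5,S10} and {S4,S6,S9}.
On input 1, block {S3,S5,S10} splits into {S3,S5} and {S10}.
No further refinement is possible. Final partition (5 blocks): {S3,S5} | {S0} | {S1,S7,S11} | {S4,S6,S9} | {S10}.
State S1 belongs to the block {S1,S7,S11}, which has 3 states.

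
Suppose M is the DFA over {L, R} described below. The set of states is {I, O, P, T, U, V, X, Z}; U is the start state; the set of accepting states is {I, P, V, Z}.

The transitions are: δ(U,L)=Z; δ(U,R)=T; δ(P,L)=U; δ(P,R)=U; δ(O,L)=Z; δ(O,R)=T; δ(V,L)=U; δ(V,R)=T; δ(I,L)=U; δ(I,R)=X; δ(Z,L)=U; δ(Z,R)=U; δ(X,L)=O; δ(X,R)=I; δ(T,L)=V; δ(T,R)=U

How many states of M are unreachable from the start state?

Starting at U and following transitions, the reachable set is {T, U, V, Z}. That leaves I, O, P, X unreachable — 4 in total.

4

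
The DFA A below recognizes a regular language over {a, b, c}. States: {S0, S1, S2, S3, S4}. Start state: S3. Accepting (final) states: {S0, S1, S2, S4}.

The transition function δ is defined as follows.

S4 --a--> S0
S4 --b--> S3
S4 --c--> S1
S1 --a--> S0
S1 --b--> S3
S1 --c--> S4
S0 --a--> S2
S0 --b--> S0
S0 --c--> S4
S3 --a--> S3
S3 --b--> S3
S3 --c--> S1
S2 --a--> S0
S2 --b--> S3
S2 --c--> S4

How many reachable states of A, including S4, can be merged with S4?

3

Initial partition by acceptance: {S0,S1,S2,S4} | {S3}.
Split {S0,S1,S2,S4} by δ(·,b) → {S1,S2,S4} and {S0}.
Stable partition: {S1,S2,S4} | {S3} | {S0} — 3 equivalence classes.
The equivalence class containing S4 is {S1,S2,S4}, of size 3.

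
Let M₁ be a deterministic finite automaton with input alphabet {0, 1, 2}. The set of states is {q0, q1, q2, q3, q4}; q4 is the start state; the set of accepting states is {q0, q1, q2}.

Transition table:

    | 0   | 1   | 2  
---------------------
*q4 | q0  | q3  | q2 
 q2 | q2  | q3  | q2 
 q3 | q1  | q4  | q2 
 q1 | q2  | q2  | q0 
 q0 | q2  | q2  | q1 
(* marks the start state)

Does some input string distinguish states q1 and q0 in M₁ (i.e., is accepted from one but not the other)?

No

P0 = {q0,q1,q2} | {q3,q4}.
On input 1, block {q0,q1,q2} splits into {q0,q1} and {q2}.
The partition is now stable with 3 blocks: {q0,q1} | {q3,q4} | {q2}.
q1 and q0 lie in the same block of the stable partition, so they are equivalent — no string distinguishes them.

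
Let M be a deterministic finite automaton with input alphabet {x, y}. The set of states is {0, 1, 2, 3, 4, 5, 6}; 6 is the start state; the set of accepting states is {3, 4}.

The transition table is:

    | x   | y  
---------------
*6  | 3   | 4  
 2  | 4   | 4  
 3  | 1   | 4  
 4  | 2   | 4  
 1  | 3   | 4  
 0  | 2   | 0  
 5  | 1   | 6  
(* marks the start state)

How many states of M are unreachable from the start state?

2

No path from 6 leads to 0, 5; the other 5 states are all reachable.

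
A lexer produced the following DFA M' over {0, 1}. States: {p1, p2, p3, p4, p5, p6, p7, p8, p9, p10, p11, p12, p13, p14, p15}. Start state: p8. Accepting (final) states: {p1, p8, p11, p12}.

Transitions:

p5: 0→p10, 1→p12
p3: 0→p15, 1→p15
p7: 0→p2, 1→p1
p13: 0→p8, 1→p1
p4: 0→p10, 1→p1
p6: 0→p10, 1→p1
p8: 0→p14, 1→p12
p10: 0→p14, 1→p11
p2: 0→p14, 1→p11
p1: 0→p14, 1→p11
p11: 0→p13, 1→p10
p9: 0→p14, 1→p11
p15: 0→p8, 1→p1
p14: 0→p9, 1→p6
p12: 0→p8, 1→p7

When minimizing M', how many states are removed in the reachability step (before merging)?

4

Starting at p8 and following transitions, the reachable set is {p1, p2, p6, p7, p8, p9, p10, p11, p12, p13, p14}. That leaves p3, p4, p5, p15 unreachable — 4 in total.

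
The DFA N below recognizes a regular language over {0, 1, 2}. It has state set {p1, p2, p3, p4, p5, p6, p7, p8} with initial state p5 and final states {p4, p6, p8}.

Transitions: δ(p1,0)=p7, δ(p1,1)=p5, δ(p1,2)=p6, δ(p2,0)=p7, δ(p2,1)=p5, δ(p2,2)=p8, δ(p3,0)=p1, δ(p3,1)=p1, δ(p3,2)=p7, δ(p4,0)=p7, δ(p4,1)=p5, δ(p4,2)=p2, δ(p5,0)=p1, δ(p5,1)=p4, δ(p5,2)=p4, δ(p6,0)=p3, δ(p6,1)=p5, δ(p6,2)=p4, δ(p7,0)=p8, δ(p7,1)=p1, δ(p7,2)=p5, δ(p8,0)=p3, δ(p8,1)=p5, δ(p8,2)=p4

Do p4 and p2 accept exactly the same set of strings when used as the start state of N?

Every state is reachable, so we keep all 8.
P0 = {p4,p6,p8} | {p1,p2,p3,p5,p7}.
Split {p4,p6,p8} by δ(·,2) → {p6,p8} and {p4}.
Split {p1,p2,p3,p5,p7} by δ(·,0) → {p1,p2,p3,p5} and {p7}.
Split {p1,p2,p3,p5} by δ(·,0) → {p1,p2} and {p3,p5}.
On input 1, block {p3,p5} splits into {p3} and {p5}.
The partition is now stable with 6 blocks: {p6,p8} | {p1,p2} | {p4} | {p7} | {p3} | {p5}.
p4 and p2 end up in different blocks, so they are distinguishable. For instance, the string 'ε' is accepted from only p4.

No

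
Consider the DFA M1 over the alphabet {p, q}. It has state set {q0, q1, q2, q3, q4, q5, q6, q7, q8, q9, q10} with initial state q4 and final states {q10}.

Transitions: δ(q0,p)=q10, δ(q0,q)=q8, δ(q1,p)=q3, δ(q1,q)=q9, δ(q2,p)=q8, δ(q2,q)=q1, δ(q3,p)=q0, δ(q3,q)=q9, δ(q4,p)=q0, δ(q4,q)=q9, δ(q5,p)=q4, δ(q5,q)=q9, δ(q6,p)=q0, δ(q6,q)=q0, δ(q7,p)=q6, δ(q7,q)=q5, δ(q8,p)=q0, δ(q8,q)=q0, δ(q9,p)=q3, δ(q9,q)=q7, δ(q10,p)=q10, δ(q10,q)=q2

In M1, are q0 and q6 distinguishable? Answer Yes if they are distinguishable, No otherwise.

Yes

Every state is reachable, so we keep all 11.
P0 = {q10} | {q0,q1,q2,q3,q4,q5,q6,q7,q8,q9}.
Split {q0,q1,q2,q3,q4,q5,q6,q7,q8,q9} by δ(·,p) → {q1,q2,q3,q4,q5,q6,q7,q8,q9} and {q0}.
Refine {q1,q2,q3,q4,q5,q6,q7,q8,q9} on symbol p: members go to different blocks, giving {q1,q2,q5,q7,q9} and {q3,q4,q6,q8}.
On input q, block {q3,q4,q6,q8} splits into {q3,q4} and {q6,q8}.
Refine {q1,q2,q5,q7,q9} on symbol p: members go to different blocks, giving {q1,q5,q9} and {q2,q7}.
Split {q1,q5,q9} by δ(·,q) → {q1,q5} and {q9}.
Stable partition: {q10} | {q1,q5} | {q0} | {q3,q4} | {q6,q8} | {q2,q7} | {q9} — 7 equivalence classes.
q0 and q6 end up in different blocks, so they are distinguishable. For instance, the string 'p' is accepted from only q0.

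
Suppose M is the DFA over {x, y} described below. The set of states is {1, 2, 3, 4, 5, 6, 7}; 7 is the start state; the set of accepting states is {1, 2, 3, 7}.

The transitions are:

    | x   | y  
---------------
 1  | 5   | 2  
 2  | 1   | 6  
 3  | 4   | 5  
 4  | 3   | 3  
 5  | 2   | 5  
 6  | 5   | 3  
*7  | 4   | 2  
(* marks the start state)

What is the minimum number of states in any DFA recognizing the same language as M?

P0 = {1,2,3,7} | {4,5,6}.
On input x, block {1,2,3,7} splits into {1,3,7} and {2}.
Refine {1,3,7} on symbol y: members go to different blocks, giving {1,7} and {3}.
Refine {4,5,6} on symbol x: members go to different blocks, giving {4} and {5} and {6}.
Split {1,7} by δ(·,x) → {1} and {7}.
Stable partition: {1} | {4} | {2} | {3} | {5} | {6} | {7} — 7 equivalence classes.

7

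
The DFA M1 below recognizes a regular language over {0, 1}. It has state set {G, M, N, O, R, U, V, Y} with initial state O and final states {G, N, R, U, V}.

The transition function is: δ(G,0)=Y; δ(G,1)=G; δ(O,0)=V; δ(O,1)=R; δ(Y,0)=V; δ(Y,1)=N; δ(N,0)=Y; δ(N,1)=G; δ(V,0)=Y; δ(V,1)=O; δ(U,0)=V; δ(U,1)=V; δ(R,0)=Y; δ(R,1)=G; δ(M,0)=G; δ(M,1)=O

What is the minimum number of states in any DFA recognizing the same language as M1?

Reachable states from the start: {G,N,O,R,V,Y}. Unreachable: {M,U} — drop them.
Start with accepting vs non-accepting: {G,N,R,V} | {O,Y}.
On input 1, block {G,N,R,V} splits into {G,N,R} and {V}.
Stable partition: {G,N,R} | {O,Y} | {V} — 3 equivalence classes.

3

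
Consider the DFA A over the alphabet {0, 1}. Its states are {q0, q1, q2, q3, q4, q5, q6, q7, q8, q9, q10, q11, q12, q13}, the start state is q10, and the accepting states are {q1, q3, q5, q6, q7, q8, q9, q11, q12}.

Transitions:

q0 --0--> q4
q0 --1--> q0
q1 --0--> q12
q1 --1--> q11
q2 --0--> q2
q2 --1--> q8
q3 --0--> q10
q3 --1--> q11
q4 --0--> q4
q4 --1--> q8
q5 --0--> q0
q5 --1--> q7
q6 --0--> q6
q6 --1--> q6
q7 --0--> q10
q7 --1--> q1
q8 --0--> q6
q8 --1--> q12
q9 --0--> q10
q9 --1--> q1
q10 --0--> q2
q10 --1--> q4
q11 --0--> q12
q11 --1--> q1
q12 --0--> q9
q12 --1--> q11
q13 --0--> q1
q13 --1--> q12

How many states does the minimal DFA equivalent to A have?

Reachable states from the start: {q1,q2,q4,q6,q8,q9,q10,q11,q12}. Unreachable: {q0,q3,q5,q7,q13} — drop them.
P0 = {q1,q6,q8,q9,q11,q12} | {q2,q4,q10}.
Refine {q1,q6,q8,q9,q11,q12} on symbol 0: members go to different blocks, giving {q1,q6,q8,q11,q12} and {q9}.
Split {q1,q6,q8,q11,q12} by δ(·,0) → {q1,q6,q8,q11} and {q12}.
Refine {q1,q6,q8,q11} on symbol 0: members go to different blocks, giving {q1,q11} and {q6,q8}.
On input 1, block {q2,q4,q10} splits into {q2,q4} and {q10}.
Split {q6,q8} by δ(·,1) → {q6} and {q8}.
No further refinement is possible. Final partition (7 blocks): {q1,q11} | {q2,q4} | {q9} | {q12} | {q6} | {q10} | {q8}.

7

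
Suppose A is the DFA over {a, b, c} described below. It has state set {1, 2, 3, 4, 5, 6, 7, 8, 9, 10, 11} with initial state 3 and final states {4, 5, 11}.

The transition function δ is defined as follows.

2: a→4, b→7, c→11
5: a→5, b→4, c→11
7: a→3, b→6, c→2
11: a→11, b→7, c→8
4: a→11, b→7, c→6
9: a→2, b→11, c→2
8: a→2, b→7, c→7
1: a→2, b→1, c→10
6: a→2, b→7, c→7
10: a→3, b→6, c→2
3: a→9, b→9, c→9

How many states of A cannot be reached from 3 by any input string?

3

No path from 3 leads to 1, 5, 10; the other 8 states are all reachable.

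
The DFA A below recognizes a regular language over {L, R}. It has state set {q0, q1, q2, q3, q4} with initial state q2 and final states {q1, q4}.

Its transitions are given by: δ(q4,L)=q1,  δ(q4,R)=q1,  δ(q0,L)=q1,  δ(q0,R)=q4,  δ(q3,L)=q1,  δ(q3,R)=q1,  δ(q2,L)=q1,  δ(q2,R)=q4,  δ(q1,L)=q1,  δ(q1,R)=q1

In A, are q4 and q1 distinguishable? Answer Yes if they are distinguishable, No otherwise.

No

States {q0,q3} cannot be reached from the start state, so discard them.
P0 = {q1,q4} | {q2}.
No further refinement is possible. Final partition (2 blocks): {q1,q4} | {q2}.
q4 and q1 lie in the same block of the stable partition, so they are equivalent — no string distinguishes them.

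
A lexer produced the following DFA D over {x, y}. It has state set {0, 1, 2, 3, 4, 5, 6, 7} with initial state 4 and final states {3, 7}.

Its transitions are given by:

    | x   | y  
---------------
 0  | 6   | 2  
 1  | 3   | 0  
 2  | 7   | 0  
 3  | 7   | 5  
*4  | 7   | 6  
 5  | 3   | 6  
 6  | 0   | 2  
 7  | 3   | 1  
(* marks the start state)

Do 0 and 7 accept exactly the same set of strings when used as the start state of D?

Every state is reachable, so we keep all 8.
Start with accepting vs non-accepting: {3,7} | {0,1,2,4,5,6}.
On input x, block {0,1,2,4,5,6} splits into {1,2,4,5} and {0,6}.
No further refinement is possible. Final partition (3 blocks): {3,7} | {1,2,4,5} | {0,6}.
0 and 7 end up in different blocks, so they are distinguishable. For instance, the string 'ε' is accepted from only 7.

No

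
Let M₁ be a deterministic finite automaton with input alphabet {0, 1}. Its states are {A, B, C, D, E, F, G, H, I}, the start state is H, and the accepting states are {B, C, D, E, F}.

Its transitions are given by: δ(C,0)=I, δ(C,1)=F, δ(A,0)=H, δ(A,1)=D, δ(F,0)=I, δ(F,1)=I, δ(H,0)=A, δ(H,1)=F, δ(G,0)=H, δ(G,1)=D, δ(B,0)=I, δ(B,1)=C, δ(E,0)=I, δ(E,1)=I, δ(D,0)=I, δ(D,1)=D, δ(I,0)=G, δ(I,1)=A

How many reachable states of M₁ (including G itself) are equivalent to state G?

States {B,C,E} cannot be reached from the start state, so discard them.
Initial partition by acceptance: {D,F} | {A,G,H,I}.
On input 1, block {D,F} splits into {D} and {F}.
Split {A,G,H,I} by δ(·,1) → {A,G} and {H} and {I}.
Stable partition: {D} | {A,G} | {F} | {H} | {I} — 5 equivalence classes.
The equivalence class containing G is {A,G}, of size 2.

2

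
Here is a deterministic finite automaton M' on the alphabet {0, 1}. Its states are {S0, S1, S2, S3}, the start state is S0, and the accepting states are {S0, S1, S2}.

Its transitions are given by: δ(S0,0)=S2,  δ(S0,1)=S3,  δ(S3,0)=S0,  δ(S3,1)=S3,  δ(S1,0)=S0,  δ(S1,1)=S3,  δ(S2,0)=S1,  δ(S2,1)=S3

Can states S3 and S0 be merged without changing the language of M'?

All states are reachable from the start state.
P0 = {S0,S1,S2} | {S3}.
The partition is now stable with 2 blocks: {S0,S1,S2} | {S3}.
S3 and S0 end up in different blocks, so they are distinguishable. For instance, the string 'ε' is accepted from only S0.

No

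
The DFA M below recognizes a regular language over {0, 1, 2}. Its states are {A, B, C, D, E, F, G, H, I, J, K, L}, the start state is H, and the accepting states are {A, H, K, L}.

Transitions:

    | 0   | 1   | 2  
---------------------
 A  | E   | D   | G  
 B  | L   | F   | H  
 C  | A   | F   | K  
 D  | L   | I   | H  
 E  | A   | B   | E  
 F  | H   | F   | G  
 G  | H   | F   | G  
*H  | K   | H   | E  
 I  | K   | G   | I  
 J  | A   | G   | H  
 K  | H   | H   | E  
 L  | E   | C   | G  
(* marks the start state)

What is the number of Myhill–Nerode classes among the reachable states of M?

Reachable states from the start: {A,B,C,D,E,F,G,H,I,K,L}. Unreachable: {J} — drop them.
Start with accepting vs non-accepting: {A,H,K,L} | {B,C,D,E,F,G,I}.
Refine {A,H,K,L} on symbol 0: members go to different blocks, giving {A,L} and {H,K}.
Split {B,C,D,E,F,G,I} by δ(·,0) → {B,C,D,E} and {F,G,I}.
Split {B,C,D,E} by δ(·,1) → {B,C,D} and {E}.
Stable partition: {A,L} | {B,C,D} | {H,K} | {F,G,I} | {E} — 5 equivalence classes.

5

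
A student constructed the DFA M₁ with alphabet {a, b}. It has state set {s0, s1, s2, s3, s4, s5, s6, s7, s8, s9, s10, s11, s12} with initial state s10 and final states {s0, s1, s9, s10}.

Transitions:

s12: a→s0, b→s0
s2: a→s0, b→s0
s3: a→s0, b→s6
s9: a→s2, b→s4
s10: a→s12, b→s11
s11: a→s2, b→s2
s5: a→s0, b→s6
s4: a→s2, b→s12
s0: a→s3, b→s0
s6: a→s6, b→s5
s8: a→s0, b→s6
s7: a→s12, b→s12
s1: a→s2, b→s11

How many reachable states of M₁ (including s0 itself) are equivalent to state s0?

1

States {s1,s4,s7,s8,s9} cannot be reached from the start state, so discard them.
Start with accepting vs non-accepting: {s0,s10} | {s2,s3,s5,s6,s11,s12}.
Refine {s0,s10} on symbol b: members go to different blocks, giving {s0} and {s10}.
Split {s2,s3,s5,s6,s11,s12} by δ(·,a) → {s2,s3,s5,s12} and {s6,s11}.
Refine {s2,s3,s5,s12} on symbol b: members go to different blocks, giving {s2,s12} and {s3,s5}.
Refine {s6,s11} on symbol a: members go to different blocks, giving {s6} and {s11}.
No further refinement is possible. Final partition (6 blocks): {s0} | {s2,s12} | {s10} | {s6} | {s3,s5} | {s11}.
The equivalence class containing s0 is {s0}, of size 1.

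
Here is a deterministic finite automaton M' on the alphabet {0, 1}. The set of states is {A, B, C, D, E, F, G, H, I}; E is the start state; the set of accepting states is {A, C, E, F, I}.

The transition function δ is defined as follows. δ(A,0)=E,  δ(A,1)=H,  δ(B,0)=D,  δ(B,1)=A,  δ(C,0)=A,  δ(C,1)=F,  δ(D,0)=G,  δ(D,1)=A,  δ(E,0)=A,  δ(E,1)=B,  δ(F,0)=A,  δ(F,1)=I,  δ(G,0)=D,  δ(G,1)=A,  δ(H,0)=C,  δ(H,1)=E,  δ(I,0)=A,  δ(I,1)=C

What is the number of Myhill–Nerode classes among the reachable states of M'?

All states are reachable from the start state.
P0 = {A,C,E,F,I} | {B,D,G,H}.
Split {A,C,E,F,I} by δ(·,1) → {C,F,I} and {A,E}.
On input 0, block {B,D,G,H} splits into {B,D,G} and {H}.
Refine {A,E} on symbol 1: members go to different blocks, giving {A} and {E}.
No further refinement is possible. Final partition (5 blocks): {C,F,I} | {B,D,G} | {A} | {H} | {E}.

5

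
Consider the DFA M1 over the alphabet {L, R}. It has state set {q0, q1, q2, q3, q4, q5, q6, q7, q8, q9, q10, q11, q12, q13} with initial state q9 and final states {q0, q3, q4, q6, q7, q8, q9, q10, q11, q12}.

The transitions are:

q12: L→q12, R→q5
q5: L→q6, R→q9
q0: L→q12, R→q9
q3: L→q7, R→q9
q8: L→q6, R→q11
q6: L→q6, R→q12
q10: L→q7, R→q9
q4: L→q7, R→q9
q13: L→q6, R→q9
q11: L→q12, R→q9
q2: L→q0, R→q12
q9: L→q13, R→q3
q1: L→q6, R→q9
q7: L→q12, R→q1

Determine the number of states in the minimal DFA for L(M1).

Reachable states from the start: {q1,q3,q5,q6,q7,q9,q12,q13}. Unreachable: {q0,q2,q4,q8,q10,q11} — drop them.
P0 = {q3,q6,q7,q9,q12} | {q1,q5,q13}.
On input L, block {q3,q6,q7,q9,q12} splits into {q3,q6,q7,q12} and {q9}.
Refine {q3,q6,q7,q12} on symbol R: members go to different blocks, giving {q7,q12} and {q3} and {q6}.
No further refinement is possible. Final partition (5 blocks): {q7,q12} | {q1,q5,q13} | {q9} | {q3} | {q6}.

5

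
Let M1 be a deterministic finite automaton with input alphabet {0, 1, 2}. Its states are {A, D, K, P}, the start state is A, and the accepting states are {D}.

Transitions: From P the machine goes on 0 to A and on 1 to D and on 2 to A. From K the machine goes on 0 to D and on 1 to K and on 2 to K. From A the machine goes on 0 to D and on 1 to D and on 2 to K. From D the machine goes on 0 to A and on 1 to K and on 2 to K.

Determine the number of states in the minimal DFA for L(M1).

3

First remove the unreachable states {P}; 3 states remain.
Initial partition by acceptance: {D} | {A,K}.
Split {A,K} by δ(·,1) → {A} and {K}.
No further refinement is possible. Final partition (3 blocks): {D} | {A} | {K}.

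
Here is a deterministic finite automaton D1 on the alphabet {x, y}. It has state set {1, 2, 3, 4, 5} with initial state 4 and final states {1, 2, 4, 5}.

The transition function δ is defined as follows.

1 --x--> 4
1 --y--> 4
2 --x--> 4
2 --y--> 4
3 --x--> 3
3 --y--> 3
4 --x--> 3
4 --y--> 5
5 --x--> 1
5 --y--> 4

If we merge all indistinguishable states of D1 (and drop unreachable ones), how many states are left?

4

States {2} cannot be reached from the start state, so discard them.
P0 = {1,4,5} | {3}.
Split {1,4,5} by δ(·,x) → {1,5} and {4}.
Refine {1,5} on symbol x: members go to different blocks, giving {1} and {5}.
Stable partition: {1} | {3} | {4} | {5} — 4 equivalence classes.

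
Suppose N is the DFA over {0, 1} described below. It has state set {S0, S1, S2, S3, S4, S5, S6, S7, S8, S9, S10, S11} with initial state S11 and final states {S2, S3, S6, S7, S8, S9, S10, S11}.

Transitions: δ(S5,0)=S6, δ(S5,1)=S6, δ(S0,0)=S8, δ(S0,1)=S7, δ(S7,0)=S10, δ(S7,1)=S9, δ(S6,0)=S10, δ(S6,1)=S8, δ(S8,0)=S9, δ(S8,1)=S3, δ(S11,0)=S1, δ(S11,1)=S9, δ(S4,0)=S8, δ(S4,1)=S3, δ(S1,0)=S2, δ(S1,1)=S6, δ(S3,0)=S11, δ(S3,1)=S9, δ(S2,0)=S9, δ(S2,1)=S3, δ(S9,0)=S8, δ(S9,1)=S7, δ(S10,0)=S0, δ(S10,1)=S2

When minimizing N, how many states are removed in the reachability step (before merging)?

BFS from S11 reaches {S0, S1, S2, S3, S6, S7, S8, S9, S10, S11}; the 2 state(s) S4, S5 are never visited.

2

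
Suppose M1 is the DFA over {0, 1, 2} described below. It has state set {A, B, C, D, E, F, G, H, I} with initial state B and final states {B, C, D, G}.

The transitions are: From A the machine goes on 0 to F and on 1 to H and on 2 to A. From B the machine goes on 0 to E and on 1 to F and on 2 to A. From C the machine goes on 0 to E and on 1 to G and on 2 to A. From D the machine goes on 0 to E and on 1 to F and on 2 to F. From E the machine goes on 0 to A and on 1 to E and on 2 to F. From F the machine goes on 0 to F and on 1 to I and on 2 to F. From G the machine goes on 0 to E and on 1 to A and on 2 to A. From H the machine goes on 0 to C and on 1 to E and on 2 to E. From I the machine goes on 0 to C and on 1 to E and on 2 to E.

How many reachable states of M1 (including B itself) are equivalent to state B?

First remove the unreachable states {D}; 8 states remain.
P0 = {B,C,G} | {A,E,F,H,I}.
Refine {B,C,G} on symbol 1: members go to different blocks, giving {B,G} and {C}.
On input 0, block {A,E,F,H,I} splits into {A,E,F} and {H,I}.
Refine {A,E,F} on symbol 1: members go to different blocks, giving {A,F} and {E}.
The partition is now stable with 5 blocks: {B,G} | {A,F} | {C} | {H,I} | {E}.
State B belongs to the block {B,G}, which has 2 states.

2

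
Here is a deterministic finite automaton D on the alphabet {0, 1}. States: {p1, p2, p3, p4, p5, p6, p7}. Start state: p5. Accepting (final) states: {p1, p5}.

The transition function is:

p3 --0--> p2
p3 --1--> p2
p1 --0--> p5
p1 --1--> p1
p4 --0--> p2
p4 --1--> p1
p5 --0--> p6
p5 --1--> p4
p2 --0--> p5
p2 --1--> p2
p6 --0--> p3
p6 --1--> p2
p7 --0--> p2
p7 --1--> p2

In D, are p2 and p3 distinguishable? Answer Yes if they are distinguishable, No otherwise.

Yes

Reachable states from the start: {p1,p2,p3,p4,p5,p6}. Unreachable: {p7} — drop them.
P0 = {p1,p5} | {p2,p3,p4,p6}.
On input 0, block {p1,p5} splits into {p1} and {p5}.
Refine {p2,p3,p4,p6} on symbol 0: members go to different blocks, giving {p3,p4,p6} and {p2}.
Refine {p3,p4,p6} on symbol 0: members go to different blocks, giving {p3,p4} and {p6}.
On input 1, block {p3,p4} splits into {p3} and {p4}.
The partition is now stable with 6 blocks: {p1} | {p3} | {p5} | {p2} | {p6} | {p4}.
p2 and p3 end up in different blocks, so they are distinguishable. For instance, the string '0' is accepted from only p2.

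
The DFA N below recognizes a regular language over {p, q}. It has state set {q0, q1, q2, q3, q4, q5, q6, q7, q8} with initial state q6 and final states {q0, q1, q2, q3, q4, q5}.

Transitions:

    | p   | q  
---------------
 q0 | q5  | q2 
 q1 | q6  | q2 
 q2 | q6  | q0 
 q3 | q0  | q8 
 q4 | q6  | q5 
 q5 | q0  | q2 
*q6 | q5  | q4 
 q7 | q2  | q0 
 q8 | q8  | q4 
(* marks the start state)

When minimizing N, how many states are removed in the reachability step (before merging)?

BFS from q6 reaches {q0, q2, q4, q5, q6}; the 4 state(s) q1, q3, q7, q8 are never visited.

4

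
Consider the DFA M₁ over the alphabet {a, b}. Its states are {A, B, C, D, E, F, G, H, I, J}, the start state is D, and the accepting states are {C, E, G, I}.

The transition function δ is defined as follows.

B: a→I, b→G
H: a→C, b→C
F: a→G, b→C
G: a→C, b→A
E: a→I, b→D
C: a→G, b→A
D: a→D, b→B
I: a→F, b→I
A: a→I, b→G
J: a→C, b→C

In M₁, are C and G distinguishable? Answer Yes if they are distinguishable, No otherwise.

First remove the unreachable states {E,H,J}; 7 states remain.
Start with accepting vs non-accepting: {C,G,I} | {A,B,D,F}.
Split {C,G,I} by δ(·,a) → {C,G} and {I}.
Refine {A,B,D,F} on symbol a: members go to different blocks, giving {A,B} and {D} and {F}.
The partition is now stable with 5 blocks: {C,G} | {A,B} | {I} | {D} | {F}.
C and G lie in the same block of the stable partition, so they are equivalent — no string distinguishes them.

No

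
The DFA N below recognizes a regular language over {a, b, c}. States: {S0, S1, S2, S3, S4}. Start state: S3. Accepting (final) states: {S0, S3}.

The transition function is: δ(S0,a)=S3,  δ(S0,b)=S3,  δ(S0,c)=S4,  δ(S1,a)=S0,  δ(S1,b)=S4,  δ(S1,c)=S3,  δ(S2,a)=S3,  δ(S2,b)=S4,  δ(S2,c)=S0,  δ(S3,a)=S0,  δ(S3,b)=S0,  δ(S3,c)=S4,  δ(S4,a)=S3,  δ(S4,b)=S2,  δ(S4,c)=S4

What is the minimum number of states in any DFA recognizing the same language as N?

3

Reachable states from the start: {S0,S2,S3,S4}. Unreachable: {S1} — drop them.
Initial partition by acceptance: {S0,S3} | {S2,S4}.
On input c, block {S2,S4} splits into {S2} and {S4}.
No further refinement is possible. Final partition (3 blocks): {S0,S3} | {S2} | {S4}.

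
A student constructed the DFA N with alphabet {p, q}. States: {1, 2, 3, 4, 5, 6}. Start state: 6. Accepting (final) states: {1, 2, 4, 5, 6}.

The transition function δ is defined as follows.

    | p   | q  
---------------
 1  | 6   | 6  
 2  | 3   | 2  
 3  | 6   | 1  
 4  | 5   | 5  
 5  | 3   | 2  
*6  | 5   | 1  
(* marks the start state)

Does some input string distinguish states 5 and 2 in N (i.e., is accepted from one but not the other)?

No

States {4} cannot be reached from the start state, so discard them.
Initial partition by acceptance: {1,2,5,6} | {3}.
Split {1,2,5,6} by δ(·,p) → {1,6} and {2,5}.
Refine {1,6} on symbol p: members go to different blocks, giving {1} and {6}.
No further refinement is possible. Final partition (4 blocks): {1} | {3} | {2,5} | {6}.
5 and 2 lie in the same block of the stable partition, so they are equivalent — no string distinguishes them.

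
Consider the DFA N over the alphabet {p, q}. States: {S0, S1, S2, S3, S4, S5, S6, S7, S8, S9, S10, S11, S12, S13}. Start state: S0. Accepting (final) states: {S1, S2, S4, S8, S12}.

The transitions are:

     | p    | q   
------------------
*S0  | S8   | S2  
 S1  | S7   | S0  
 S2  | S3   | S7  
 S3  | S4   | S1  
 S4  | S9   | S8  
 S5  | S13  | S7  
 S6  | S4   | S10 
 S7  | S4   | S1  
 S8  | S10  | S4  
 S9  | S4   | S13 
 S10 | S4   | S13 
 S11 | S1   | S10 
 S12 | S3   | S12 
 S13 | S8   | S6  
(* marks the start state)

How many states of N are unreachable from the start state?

No path from S0 leads to S5, S11, S12; the other 11 states are all reachable.

3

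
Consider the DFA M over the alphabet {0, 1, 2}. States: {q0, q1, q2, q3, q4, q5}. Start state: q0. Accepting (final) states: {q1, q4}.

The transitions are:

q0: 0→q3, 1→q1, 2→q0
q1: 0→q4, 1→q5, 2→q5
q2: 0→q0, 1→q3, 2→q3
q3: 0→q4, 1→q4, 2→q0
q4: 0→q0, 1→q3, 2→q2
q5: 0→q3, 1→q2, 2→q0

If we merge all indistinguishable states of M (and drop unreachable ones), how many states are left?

Initial partition by acceptance: {q1,q4} | {q0,q2,q3,q5}.
Split {q1,q4} by δ(·,0) → {q1} and {q4}.
Split {q0,q2,q3,q5} by δ(·,0) → {q0,q2,q5} and {q3}.
Refine {q0,q2,q5} on symbol 0: members go to different blocks, giving {q0,q5} and {q2}.
Split {q0,q5} by δ(·,1) → {q0} and {q5}.
No further refinement is possible. Final partition (6 blocks): {q1} | {q0} | {q4} | {q3} | {q2} | {q5}.

6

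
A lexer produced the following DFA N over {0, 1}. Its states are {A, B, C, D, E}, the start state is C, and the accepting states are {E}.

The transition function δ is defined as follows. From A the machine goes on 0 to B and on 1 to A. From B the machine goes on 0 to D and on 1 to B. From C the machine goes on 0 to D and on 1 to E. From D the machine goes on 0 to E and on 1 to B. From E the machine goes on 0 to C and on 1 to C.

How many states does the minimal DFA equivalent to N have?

4

States {A} cannot be reached from the start state, so discard them.
Initial partition by acceptance: {E} | {B,C,D}.
On input 0, block {B,C,D} splits into {B,C} and {D}.
On input 1, block {B,C} splits into {B} and {C}.
Stable partition: {E} | {B} | {D} | {C} — 4 equivalence classes.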